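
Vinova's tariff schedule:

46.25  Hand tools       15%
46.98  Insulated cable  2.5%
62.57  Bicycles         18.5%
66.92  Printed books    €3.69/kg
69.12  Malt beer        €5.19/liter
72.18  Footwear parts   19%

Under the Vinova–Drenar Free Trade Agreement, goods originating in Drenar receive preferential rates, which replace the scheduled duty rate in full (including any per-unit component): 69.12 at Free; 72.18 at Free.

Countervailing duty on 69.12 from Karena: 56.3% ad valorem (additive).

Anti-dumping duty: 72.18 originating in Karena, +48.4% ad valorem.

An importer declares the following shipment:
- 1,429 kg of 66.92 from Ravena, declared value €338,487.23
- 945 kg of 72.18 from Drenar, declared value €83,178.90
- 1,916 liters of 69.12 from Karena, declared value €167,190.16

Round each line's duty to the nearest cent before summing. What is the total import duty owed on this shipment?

Line 1 (66.92, Ravena, 1,429 kg, €338,487.23):
Base rate for 66.92 is €3.69/kg.
Duty = 1,429 × €3.69 = €5,273.01.
Line 2 (72.18, Drenar, 945 kg, €83,178.90):
Base rate for 72.18 is 19%.
Origin Drenar qualifies under the Vinova–Drenar agreement and 72.18 is covered: preferential rate Free applies instead.
The additional-duty order on 72.18 targets Karena, not Drenar; it does not apply.
Duty = €83,178.90 × 0% = €0.00.
Line 3 (69.12, Karena, 1,916 liters, €167,190.16):
Base rate for 69.12 is €5.19/liter.
69.12 has an FTA preferential rate, but origin Karena is not Drenar; base rate stands.
Additional duty on 69.12 from Karena: +56.3% ad valorem. Applied ad valorem rate = 56.3%.
Duty = €167,190.16 × 56.3% + 1,916 × €5.19 = €104,072.10.
Total = €5,273.01 + €0.00 + €104,072.10 = €109,345.11.

€109,345.11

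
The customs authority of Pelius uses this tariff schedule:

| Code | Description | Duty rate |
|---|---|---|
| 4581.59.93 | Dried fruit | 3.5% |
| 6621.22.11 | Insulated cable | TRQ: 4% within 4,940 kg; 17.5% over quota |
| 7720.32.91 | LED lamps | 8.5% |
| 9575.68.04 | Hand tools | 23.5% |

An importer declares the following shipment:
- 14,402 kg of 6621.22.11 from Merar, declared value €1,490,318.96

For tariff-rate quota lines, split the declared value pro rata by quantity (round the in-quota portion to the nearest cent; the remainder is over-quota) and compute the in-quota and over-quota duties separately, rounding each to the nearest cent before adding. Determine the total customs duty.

Line 1 (6621.22.11, Merar, 14,402 kg, €1,490,318.96):
Code 6621.22.11 is under a tariff-rate quota (threshold 4,940 kg). In-quota: 4,940 kg at 4%; over-quota: 9,462 kg at 17.5%.
Pro-rata value split: in-quota = €1,490,318.96 × 4,940/14,402 = €511,191.20; over-quota = €1,490,318.96 − €511,191.20 = €979,127.76.
In-quota duty = €511,191.20 × 4% = €20,447.65. Over-quota duty = €979,127.76 × 17.5% = €171,347.36.
Line duty = €20,447.65 + €171,347.36 = €191,795.01.

€191,795.01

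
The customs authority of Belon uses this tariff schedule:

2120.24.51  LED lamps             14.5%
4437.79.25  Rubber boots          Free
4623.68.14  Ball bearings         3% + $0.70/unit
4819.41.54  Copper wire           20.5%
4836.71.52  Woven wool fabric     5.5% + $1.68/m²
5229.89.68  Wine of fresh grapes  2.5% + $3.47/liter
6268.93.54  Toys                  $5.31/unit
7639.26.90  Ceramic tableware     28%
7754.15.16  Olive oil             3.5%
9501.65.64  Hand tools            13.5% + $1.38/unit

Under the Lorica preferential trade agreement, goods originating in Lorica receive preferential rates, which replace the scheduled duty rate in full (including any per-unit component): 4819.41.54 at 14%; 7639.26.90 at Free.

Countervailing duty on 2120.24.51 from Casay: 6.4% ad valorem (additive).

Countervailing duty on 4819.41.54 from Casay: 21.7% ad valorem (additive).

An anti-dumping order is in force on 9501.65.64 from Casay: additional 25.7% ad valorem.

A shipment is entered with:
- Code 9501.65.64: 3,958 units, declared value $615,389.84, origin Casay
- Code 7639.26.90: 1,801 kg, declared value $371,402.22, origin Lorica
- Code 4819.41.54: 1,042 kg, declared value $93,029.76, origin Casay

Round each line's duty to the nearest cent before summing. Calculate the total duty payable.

$285,953.42

Line 1 (9501.65.64, Casay, 3,958 units, $615,389.84):
Base rate for 9501.65.64 is 13.5% + $1.38/unit.
Additional duty on 9501.65.64 from Casay: +25.7%. Applied ad valorem rate: 13.5% + 25.7% = 39.2%.
Duty = $615,389.84 × 39.2% + 3,958 × $1.38 = $246,694.86.
Line 2 (7639.26.90, Lorica, 1,801 kg, $371,402.22):
Base rate for 7639.26.90 is 28%.
Origin Lorica qualifies under the Belon–Lorica agreement and 7639.26.90 is covered: preferential rate Free applies instead.
Duty = $371,402.22 × 0% = $0.00.
Line 3 (4819.41.54, Casay, 1,042 kg, $93,029.76):
Base rate for 4819.41.54 is 20.5%.
4819.41.54 has an FTA preferential rate, but origin Casay is not Lorica; base rate stands.
Additional duty on 4819.41.54 from Casay: +21.7%. Applied ad valorem rate: 20.5% + 21.7% = 42.2%.
Duty = $93,029.76 × 42.2% = $39,258.56.
Total = $246,694.86 + $0.00 + $39,258.56 = $285,953.42.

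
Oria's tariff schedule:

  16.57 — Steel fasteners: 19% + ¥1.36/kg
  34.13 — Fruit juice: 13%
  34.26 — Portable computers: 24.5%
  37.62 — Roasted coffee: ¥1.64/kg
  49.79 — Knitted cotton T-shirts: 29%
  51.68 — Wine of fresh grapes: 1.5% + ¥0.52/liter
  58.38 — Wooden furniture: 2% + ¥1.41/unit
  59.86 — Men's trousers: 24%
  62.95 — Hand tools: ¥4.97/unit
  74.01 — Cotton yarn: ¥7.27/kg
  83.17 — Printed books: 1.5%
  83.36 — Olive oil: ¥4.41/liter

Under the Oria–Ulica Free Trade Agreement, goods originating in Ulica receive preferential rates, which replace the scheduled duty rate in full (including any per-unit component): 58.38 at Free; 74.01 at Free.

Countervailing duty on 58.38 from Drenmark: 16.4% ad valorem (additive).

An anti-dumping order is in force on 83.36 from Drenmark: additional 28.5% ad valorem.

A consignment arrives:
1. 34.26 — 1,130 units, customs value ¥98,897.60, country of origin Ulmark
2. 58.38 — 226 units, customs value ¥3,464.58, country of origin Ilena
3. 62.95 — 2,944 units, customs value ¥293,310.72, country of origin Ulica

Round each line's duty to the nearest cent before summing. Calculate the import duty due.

¥39,249.54

Line 1 (34.26, Ulmark, 1,130 units, ¥98,897.60):
Base rate for 34.26 is 24.5%.
Duty = ¥98,897.60 × 24.5% = ¥24,229.91.
Line 2 (58.38, Ilena, 226 units, ¥3,464.58):
Base rate for 58.38 is 2% + ¥1.41/unit.
58.38 has an FTA preferential rate, but origin Ilena is not Ulica; base rate stands.
The additional-duty order on 58.38 targets Drenmark, not Ilena; it does not apply.
Duty = ¥3,464.58 × 2% + 226 × ¥1.41 = ¥387.95.
Line 3 (62.95, Ulica, 2,944 units, ¥293,310.72):
Base rate for 62.95 is ¥4.97/unit.
Origin Ulica is the FTA partner but 62.95 is not on the preference list; base rate stands.
Duty = 2,944 × ¥4.97 = ¥14,631.68.
Total = ¥24,229.91 + ¥387.95 + ¥14,631.68 = ¥39,249.54.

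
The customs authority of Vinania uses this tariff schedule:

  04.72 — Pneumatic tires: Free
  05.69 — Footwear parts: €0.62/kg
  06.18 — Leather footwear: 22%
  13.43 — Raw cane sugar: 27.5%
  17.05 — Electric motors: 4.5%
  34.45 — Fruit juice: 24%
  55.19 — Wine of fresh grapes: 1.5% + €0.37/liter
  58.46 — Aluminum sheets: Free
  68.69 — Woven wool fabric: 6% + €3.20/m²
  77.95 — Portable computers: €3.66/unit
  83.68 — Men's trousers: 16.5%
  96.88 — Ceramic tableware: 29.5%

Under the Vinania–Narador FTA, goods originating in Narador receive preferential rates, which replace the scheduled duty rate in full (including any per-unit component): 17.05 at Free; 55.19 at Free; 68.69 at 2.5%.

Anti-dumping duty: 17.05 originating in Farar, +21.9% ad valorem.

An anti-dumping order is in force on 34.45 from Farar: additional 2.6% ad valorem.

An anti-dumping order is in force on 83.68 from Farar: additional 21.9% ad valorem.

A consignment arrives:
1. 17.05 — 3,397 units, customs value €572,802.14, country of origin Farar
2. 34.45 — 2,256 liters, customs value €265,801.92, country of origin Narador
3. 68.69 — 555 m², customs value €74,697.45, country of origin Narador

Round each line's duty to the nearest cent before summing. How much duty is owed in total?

€216,879.66

Line 1 (17.05, Farar, 3,397 units, €572,802.14):
Base rate for 17.05 is 4.5%.
17.05 has an FTA preferential rate, but origin Farar is not Narador; base rate stands.
Additional duty on 17.05 from Farar: +21.9%. Applied ad valorem rate: 4.5% + 21.9% = 26.4%.
Duty = €572,802.14 × 26.4% = €151,219.76.
Line 2 (34.45, Narador, 2,256 liters, €265,801.92):
Base rate for 34.45 is 24%.
Origin Narador is the FTA partner but 34.45 is not on the preference list; base rate stands.
The additional-duty order on 34.45 targets Farar, not Narador; it does not apply.
Duty = €265,801.92 × 24% = €63,792.46.
Line 3 (68.69, Narador, 555 m², €74,697.45):
Base rate for 68.69 is 6% + €3.20/m².
Origin Narador qualifies under the Vinania–Narador agreement and 68.69 is covered: preferential rate 2.5% applies instead.
Duty = €74,697.45 × 2.5% = €1,867.44.
Total = €151,219.76 + €63,792.46 + €1,867.44 = €216,879.66.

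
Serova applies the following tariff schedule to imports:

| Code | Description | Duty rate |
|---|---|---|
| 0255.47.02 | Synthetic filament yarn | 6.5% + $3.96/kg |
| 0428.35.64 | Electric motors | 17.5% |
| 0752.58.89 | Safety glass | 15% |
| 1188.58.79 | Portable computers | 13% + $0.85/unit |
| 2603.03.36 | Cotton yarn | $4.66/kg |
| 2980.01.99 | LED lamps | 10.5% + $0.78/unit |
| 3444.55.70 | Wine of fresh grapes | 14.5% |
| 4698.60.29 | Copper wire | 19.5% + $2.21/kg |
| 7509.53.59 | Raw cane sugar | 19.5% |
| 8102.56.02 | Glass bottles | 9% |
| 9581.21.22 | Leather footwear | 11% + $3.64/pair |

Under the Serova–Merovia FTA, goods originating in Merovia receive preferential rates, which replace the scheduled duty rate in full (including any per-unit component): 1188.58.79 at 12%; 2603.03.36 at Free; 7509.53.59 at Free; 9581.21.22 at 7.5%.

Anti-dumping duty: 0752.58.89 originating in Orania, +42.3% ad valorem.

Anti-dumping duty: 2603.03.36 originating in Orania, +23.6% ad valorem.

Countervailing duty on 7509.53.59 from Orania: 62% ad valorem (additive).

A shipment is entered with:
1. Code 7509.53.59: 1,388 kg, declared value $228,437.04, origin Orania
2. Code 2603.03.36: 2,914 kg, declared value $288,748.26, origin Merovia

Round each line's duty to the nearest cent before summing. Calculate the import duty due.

$186,176.19

Line 1 (7509.53.59, Orania, 1,388 kg, $228,437.04):
Base rate for 7509.53.59 is 19.5%.
7509.53.59 has an FTA preferential rate, but origin Orania is not Merovia; base rate stands.
Additional duty on 7509.53.59 from Orania: +62%. Applied ad valorem rate: 19.5% + 62% = 81.5%.
Duty = $228,437.04 × 81.5% = $186,176.19.
Line 2 (2603.03.36, Merovia, 2,914 kg, $288,748.26):
Base rate for 2603.03.36 is $4.66/kg.
Origin Merovia qualifies under the Serova–Merovia agreement and 2603.03.36 is covered: preferential rate Free applies instead.
The additional-duty order on 2603.03.36 targets Orania, not Merovia; it does not apply.
Duty = $288,748.26 × 0% = $0.00.
Total = $186,176.19 + $0.00 = $186,176.19.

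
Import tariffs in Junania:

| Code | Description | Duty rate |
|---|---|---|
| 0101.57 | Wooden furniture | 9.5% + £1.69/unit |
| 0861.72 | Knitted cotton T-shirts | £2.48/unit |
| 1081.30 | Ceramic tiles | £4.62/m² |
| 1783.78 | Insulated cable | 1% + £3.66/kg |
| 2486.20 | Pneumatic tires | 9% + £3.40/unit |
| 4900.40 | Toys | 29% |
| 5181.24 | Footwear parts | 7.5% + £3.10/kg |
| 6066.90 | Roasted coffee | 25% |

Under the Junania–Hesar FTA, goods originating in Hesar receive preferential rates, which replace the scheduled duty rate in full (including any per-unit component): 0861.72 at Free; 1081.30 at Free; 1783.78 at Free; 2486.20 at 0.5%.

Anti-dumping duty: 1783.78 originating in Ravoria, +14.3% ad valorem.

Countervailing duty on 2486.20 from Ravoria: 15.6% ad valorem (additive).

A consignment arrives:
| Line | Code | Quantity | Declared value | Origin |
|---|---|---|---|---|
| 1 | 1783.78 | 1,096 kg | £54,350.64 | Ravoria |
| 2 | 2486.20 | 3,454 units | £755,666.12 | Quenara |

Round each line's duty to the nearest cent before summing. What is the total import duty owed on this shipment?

£92,080.56

Line 1 (1783.78, Ravoria, 1,096 kg, £54,350.64):
Base rate for 1783.78 is 1% + £3.66/kg.
1783.78 has an FTA preferential rate, but origin Ravoria is not Hesar; base rate stands.
Additional duty on 1783.78 from Ravoria: +14.3%. Applied ad valorem rate: 1% + 14.3% = 15.3%.
Duty = £54,350.64 × 15.3% + 1,096 × £3.66 = £12,327.01.
Line 2 (2486.20, Quenara, 3,454 units, £755,666.12):
Base rate for 2486.20 is 9% + £3.40/unit.
2486.20 has an FTA preferential rate, but origin Quenara is not Hesar; base rate stands.
The additional-duty order on 2486.20 targets Ravoria, not Quenara; it does not apply.
Duty = £755,666.12 × 9% + 3,454 × £3.40 = £79,753.55.
Total = £12,327.01 + £79,753.55 = £92,080.56.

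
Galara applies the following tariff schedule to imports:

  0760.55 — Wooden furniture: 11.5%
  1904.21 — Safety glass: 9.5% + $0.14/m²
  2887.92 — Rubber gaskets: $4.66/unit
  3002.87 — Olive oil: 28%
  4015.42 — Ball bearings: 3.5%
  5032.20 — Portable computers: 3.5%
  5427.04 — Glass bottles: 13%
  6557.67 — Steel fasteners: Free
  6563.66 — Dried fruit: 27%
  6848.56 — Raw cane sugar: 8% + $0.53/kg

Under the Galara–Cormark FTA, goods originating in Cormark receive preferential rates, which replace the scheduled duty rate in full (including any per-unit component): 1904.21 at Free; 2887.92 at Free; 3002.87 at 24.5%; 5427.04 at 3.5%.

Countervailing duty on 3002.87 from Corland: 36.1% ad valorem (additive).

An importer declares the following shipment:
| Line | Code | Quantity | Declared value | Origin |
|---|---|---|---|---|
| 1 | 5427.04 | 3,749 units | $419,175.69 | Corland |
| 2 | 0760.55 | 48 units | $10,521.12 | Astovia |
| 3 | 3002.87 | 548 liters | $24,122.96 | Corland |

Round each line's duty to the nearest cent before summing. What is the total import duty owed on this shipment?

$71,165.59

Line 1 (5427.04, Corland, 3,749 units, $419,175.69):
Base rate for 5427.04 is 13%.
5427.04 has an FTA preferential rate, but origin Corland is not Cormark; base rate stands.
Duty = $419,175.69 × 13% = $54,492.84.
Line 2 (0760.55, Astovia, 48 units, $10,521.12):
Base rate for 0760.55 is 11.5%.
Duty = $10,521.12 × 11.5% = $1,209.93.
Line 3 (3002.87, Corland, 548 liters, $24,122.96):
Base rate for 3002.87 is 28%.
3002.87 has an FTA preferential rate, but origin Corland is not Cormark; base rate stands.
Additional duty on 3002.87 from Corland: +36.1%. Applied ad valorem rate: 28% + 36.1% = 64.1%.
Duty = $24,122.96 × 64.1% = $15,462.82.
Total = $54,492.84 + $1,209.93 + $15,462.82 = $71,165.59.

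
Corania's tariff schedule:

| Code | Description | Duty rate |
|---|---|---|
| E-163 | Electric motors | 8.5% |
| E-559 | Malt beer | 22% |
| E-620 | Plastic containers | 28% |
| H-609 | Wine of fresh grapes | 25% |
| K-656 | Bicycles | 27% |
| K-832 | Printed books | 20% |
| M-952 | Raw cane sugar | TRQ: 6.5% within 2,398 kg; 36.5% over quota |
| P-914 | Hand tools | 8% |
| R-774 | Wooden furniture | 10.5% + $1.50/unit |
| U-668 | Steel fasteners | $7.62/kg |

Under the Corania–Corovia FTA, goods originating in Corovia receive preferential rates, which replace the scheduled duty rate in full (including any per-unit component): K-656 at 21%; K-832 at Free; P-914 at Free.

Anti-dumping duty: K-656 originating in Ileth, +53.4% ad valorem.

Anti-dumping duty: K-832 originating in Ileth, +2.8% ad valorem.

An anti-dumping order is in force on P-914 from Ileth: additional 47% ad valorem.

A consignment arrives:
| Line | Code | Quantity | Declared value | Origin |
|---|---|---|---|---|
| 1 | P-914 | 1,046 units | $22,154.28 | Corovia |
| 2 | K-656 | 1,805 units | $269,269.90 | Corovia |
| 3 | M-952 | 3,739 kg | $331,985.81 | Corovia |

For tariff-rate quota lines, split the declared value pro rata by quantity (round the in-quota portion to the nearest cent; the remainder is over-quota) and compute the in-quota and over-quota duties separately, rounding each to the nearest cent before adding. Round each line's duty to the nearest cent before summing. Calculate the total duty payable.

$113,845.98

Line 1 (P-914, Corovia, 1,046 units, $22,154.28):
Base rate for P-914 is 8%.
Origin Corovia qualifies under the Corania–Corovia agreement and P-914 is covered: preferential rate Free applies instead.
The additional-duty order on P-914 targets Ileth, not Corovia; it does not apply.
Duty = $22,154.28 × 0% = $0.00.
Line 2 (K-656, Corovia, 1,805 units, $269,269.90):
Base rate for K-656 is 27%.
Origin Corovia qualifies under the Corania–Corovia agreement and K-656 is covered: preferential rate 21% applies instead.
The additional-duty order on K-656 targets Ileth, not Corovia; it does not apply.
Duty = $269,269.90 × 21% = $56,546.68.
Line 3 (M-952, Corovia, 3,739 kg, $331,985.81):
Code M-952 is under a tariff-rate quota (threshold 2,398 kg). In-quota: 2,398 kg at 6.5%; over-quota: 1,341 kg at 36.5%.
Pro-rata value split: in-quota = $331,985.81 × 2,398/3,739 = $212,918.42; over-quota = $331,985.81 − $212,918.42 = $119,067.39.
In-quota duty = $212,918.42 × 6.5% = $13,839.70. Over-quota duty = $119,067.39 × 36.5% = $43,459.60.
Line duty = $13,839.70 + $43,459.60 = $57,299.30.
Total = $0.00 + $56,546.68 + $57,299.30 = $113,845.98.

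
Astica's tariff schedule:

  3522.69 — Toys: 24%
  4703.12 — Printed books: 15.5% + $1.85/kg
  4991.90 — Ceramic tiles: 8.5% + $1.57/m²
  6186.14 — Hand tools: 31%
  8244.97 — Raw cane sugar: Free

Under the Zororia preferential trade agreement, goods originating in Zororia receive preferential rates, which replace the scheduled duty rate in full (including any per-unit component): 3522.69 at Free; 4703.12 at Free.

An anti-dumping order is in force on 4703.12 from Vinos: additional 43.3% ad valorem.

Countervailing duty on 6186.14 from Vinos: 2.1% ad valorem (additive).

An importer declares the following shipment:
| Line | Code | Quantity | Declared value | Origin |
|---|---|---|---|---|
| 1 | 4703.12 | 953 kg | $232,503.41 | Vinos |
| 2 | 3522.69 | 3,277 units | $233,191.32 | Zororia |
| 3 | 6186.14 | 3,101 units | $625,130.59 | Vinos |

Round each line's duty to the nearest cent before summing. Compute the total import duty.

Line 1 (4703.12, Vinos, 953 kg, $232,503.41):
Base rate for 4703.12 is 15.5% + $1.85/kg.
4703.12 has an FTA preferential rate, but origin Vinos is not Zororia; base rate stands.
Additional duty on 4703.12 from Vinos: +43.3%. Applied ad valorem rate: 15.5% + 43.3% = 58.8%.
Duty = $232,503.41 × 58.8% + 953 × $1.85 = $138,475.06.
Line 2 (3522.69, Zororia, 3,277 units, $233,191.32):
Base rate for 3522.69 is 24%.
Origin Zororia qualifies under the Astica–Zororia agreement and 3522.69 is covered: preferential rate Free applies instead.
Duty = $233,191.32 × 0% = $0.00.
Line 3 (6186.14, Vinos, 3,101 units, $625,130.59):
Base rate for 6186.14 is 31%.
Additional duty on 6186.14 from Vinos: +2.1%. Applied ad valorem rate: 31% + 2.1% = 33.1%.
Duty = $625,130.59 × 33.1% = $206,918.23.
Total = $138,475.06 + $0.00 + $206,918.23 = $345,393.29.

$345,393.29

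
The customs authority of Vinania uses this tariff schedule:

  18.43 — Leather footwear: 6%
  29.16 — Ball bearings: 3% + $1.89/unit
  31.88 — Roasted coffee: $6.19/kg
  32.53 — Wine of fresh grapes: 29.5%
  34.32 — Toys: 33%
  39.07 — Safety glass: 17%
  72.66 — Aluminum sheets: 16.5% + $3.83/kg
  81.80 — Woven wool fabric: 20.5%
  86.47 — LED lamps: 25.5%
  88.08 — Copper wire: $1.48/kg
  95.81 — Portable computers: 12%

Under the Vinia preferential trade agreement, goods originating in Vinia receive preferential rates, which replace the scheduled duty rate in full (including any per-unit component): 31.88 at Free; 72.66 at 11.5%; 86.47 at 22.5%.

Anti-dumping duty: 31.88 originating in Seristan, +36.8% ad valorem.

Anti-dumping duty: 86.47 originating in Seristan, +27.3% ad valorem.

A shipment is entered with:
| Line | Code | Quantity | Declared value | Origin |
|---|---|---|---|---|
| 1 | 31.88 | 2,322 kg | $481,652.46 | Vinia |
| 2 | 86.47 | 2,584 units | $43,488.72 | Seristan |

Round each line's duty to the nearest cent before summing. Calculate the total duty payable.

Line 1 (31.88, Vinia, 2,322 kg, $481,652.46):
Base rate for 31.88 is $6.19/kg.
Origin Vinia qualifies under the Vinania–Vinia agreement and 31.88 is covered: preferential rate Free applies instead.
The additional-duty order on 31.88 targets Seristan, not Vinia; it does not apply.
Duty = $481,652.46 × 0% = $0.00.
Line 2 (86.47, Seristan, 2,584 units, $43,488.72):
Base rate for 86.47 is 25.5%.
86.47 has an FTA preferential rate, but origin Seristan is not Vinia; base rate stands.
Additional duty on 86.47 from Seristan: +27.3%. Applied ad valorem rate: 25.5% + 27.3% = 52.8%.
Duty = $43,488.72 × 52.8% = $22,962.04.
Total = $0.00 + $22,962.04 = $22,962.04.

$22,962.04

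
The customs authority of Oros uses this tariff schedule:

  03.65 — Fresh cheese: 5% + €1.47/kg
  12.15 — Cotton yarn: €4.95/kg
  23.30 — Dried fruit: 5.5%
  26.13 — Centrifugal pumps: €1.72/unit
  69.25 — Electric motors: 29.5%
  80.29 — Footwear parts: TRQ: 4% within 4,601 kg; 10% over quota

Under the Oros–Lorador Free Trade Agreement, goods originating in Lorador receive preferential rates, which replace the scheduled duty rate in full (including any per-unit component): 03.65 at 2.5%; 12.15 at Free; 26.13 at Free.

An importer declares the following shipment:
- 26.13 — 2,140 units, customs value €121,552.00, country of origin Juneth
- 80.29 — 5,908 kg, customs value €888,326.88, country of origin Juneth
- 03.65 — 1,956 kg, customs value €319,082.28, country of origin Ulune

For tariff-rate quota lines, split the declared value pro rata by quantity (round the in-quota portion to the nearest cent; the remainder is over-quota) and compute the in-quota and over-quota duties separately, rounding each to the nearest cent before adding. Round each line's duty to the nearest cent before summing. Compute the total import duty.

€69,834.53

Line 1 (26.13, Juneth, 2,140 units, €121,552.00):
Base rate for 26.13 is €1.72/unit.
26.13 has an FTA preferential rate, but origin Juneth is not Lorador; base rate stands.
Duty = 2,140 × €1.72 = €3,680.80.
Line 2 (80.29, Juneth, 5,908 kg, €888,326.88):
Code 80.29 is under a tariff-rate quota (threshold 4,601 kg). In-quota: 4,601 kg at 4%; over-quota: 1,307 kg at 10%.
Pro-rata value split: in-quota = €888,326.88 × 4,601/5,908 = €691,806.36; over-quota = €888,326.88 − €691,806.36 = €196,520.52.
In-quota duty = €691,806.36 × 4% = €27,672.25. Over-quota duty = €196,520.52 × 10% = €19,652.05.
Line duty = €27,672.25 + €19,652.05 = €47,324.30.
Line 3 (03.65, Ulune, 1,956 kg, €319,082.28):
Base rate for 03.65 is 5% + €1.47/kg.
03.65 has an FTA preferential rate, but origin Ulune is not Lorador; base rate stands.
Duty = €319,082.28 × 5% + 1,956 × €1.47 = €18,829.43.
Total = €3,680.80 + €47,324.30 + €18,829.43 = €69,834.53.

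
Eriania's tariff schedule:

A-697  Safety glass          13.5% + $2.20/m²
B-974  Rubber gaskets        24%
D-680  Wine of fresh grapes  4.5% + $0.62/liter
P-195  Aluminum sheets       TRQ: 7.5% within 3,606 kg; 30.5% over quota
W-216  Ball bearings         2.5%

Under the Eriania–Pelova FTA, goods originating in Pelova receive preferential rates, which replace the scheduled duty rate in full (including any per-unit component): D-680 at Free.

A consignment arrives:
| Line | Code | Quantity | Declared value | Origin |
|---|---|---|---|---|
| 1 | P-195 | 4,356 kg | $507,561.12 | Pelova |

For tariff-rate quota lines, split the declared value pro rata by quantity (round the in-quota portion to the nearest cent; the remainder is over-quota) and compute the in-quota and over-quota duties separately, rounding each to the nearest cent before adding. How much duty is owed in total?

Line 1 (P-195, Pelova, 4,356 kg, $507,561.12):
Code P-195 is under a tariff-rate quota (threshold 3,606 kg). In-quota: 3,606 kg at 7.5%; over-quota: 750 kg at 30.5%.
Pro-rata value split: in-quota = $507,561.12 × 3,606/4,356 = $420,171.12; over-quota = $507,561.12 − $420,171.12 = $87,390.00.
In-quota duty = $420,171.12 × 7.5% = $31,512.83. Over-quota duty = $87,390.00 × 30.5% = $26,653.95.
Line duty = $31,512.83 + $26,653.95 = $58,166.78.

$58,166.78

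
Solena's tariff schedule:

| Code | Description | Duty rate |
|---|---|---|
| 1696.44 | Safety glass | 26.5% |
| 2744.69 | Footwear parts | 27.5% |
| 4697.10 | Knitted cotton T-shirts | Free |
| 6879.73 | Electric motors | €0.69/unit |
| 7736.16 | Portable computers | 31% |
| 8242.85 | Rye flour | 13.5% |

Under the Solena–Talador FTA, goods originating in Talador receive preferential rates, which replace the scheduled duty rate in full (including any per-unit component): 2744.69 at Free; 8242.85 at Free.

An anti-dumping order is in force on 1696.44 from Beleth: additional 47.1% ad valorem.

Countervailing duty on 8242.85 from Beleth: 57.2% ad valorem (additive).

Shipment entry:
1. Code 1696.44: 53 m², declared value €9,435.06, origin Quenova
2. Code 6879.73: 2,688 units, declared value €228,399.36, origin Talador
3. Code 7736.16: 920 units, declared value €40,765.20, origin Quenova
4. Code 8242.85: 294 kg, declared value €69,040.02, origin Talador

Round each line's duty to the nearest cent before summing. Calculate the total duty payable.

Line 1 (1696.44, Quenova, 53 m², €9,435.06):
Base rate for 1696.44 is 26.5%.
The additional-duty order on 1696.44 targets Beleth, not Quenova; it does not apply.
Duty = €9,435.06 × 26.5% = €2,500.29.
Line 2 (6879.73, Talador, 2,688 units, €228,399.36):
Base rate for 6879.73 is €0.69/unit.
Origin Talador is the FTA partner but 6879.73 is not on the preference list; base rate stands.
Duty = 2,688 × €0.69 = €1,854.72.
Line 3 (7736.16, Quenova, 920 units, €40,765.20):
Base rate for 7736.16 is 31%.
Duty = €40,765.20 × 31% = €12,637.21.
Line 4 (8242.85, Talador, 294 kg, €69,040.02):
Base rate for 8242.85 is 13.5%.
Origin Talador qualifies under the Solena–Talador agreement and 8242.85 is covered: preferential rate Free applies instead.
The additional-duty order on 8242.85 targets Beleth, not Talador; it does not apply.
Duty = €69,040.02 × 0% = €0.00.
Total = €2,500.29 + €1,854.72 + €12,637.21 + €0.00 = €16,992.22.

€16,992.22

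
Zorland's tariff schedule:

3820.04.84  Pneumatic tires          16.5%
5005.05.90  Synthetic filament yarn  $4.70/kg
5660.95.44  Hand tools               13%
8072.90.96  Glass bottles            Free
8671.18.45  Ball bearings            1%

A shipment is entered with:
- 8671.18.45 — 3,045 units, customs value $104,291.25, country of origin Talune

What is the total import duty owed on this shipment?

$1,042.91

Line 1 (8671.18.45, Talune, 3,045 units, $104,291.25):
Base rate for 8671.18.45 is 1%.
Duty = $104,291.25 × 1% = $1,042.91.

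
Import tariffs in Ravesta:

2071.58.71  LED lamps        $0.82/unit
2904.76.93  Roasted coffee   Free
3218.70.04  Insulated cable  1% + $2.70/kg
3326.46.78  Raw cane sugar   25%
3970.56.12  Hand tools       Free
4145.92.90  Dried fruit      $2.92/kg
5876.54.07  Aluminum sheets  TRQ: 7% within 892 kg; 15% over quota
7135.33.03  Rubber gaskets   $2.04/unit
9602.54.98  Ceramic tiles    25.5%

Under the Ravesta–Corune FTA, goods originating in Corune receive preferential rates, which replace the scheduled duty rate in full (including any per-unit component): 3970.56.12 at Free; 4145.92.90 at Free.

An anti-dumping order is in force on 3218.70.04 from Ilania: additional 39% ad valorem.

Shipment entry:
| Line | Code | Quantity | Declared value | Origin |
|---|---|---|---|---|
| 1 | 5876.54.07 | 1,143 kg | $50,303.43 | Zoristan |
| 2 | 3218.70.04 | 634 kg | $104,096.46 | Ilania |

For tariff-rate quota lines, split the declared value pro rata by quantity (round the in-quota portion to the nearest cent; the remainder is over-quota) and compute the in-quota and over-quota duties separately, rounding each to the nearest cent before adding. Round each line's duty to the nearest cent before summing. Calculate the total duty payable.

Line 1 (5876.54.07, Zoristan, 1,143 kg, $50,303.43):
Code 5876.54.07 is under a tariff-rate quota (threshold 892 kg). In-quota: 892 kg at 7%; over-quota: 251 kg at 15%.
Pro-rata value split: in-quota = $50,303.43 × 892/1,143 = $39,256.92; over-quota = $50,303.43 − $39,256.92 = $11,046.51.
In-quota duty = $39,256.92 × 7% = $2,747.98. Over-quota duty = $11,046.51 × 15% = $1,656.98.
Line duty = $2,747.98 + $1,656.98 = $4,404.96.
Line 2 (3218.70.04, Ilania, 634 kg, $104,096.46):
Base rate for 3218.70.04 is 1% + $2.70/kg.
Additional duty on 3218.70.04 from Ilania: +39%. Applied ad valorem rate: 1% + 39% = 40%.
Duty = $104,096.46 × 40% + 634 × $2.70 = $43,350.38.
Total = $4,404.96 + $43,350.38 = $47,755.34.

$47,755.34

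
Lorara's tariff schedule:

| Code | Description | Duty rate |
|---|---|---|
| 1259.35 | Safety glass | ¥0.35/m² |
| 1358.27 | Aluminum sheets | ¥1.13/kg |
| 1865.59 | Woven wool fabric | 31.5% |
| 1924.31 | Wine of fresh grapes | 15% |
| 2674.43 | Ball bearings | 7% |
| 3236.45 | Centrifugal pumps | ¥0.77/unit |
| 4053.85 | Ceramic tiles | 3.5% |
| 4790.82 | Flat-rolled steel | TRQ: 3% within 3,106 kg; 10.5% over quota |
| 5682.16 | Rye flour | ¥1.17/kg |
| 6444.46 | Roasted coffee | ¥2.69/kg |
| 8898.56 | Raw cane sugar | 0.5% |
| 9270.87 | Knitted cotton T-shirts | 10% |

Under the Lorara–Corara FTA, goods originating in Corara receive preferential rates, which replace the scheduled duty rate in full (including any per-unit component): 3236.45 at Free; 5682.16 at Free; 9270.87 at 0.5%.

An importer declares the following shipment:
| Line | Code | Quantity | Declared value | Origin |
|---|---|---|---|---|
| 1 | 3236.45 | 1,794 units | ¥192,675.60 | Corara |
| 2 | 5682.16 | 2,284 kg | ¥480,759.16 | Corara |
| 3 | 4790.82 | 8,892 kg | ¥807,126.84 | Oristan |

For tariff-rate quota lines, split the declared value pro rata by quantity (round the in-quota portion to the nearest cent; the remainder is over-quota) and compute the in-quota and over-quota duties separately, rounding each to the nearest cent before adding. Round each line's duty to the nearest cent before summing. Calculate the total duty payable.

Line 1 (3236.45, Corara, 1,794 units, ¥192,675.60):
Base rate for 3236.45 is ¥0.77/unit.
Origin Corara qualifies under the Lorara–Corara agreement and 3236.45 is covered: preferential rate Free applies instead.
Duty = ¥192,675.60 × 0% = ¥0.00.
Line 2 (5682.16, Corara, 2,284 kg, ¥480,759.16):
Base rate for 5682.16 is ¥1.17/kg.
Origin Corara qualifies under the Lorara–Corara agreement and 5682.16 is covered: preferential rate Free applies instead.
Duty = ¥480,759.16 × 0% = ¥0.00.
Line 3 (4790.82, Oristan, 8,892 kg, ¥807,126.84):
Code 4790.82 is under a tariff-rate quota (threshold 3,106 kg). In-quota: 3,106 kg at 3%; over-quota: 5,786 kg at 10.5%.
Pro-rata value split: in-quota = ¥807,126.84 × 3,106/8,892 = ¥281,931.62; over-quota = ¥807,126.84 − ¥281,931.62 = ¥525,195.22.
In-quota duty = ¥281,931.62 × 3% = ¥8,457.95. Over-quota duty = ¥525,195.22 × 10.5% = ¥55,145.50.
Line duty = ¥8,457.95 + ¥55,145.50 = ¥63,603.45.
Total = ¥0.00 + ¥0.00 + ¥63,603.45 = ¥63,603.45.

¥63,603.45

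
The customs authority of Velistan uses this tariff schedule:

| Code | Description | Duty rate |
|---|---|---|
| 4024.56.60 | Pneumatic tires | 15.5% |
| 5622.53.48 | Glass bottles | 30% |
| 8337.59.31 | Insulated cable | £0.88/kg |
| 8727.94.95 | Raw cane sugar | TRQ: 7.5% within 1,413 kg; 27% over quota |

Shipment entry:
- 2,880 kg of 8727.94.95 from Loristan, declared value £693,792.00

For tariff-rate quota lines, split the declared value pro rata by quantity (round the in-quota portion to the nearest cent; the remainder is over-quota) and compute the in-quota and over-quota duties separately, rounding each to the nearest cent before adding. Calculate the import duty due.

£120,947.46

Line 1 (8727.94.95, Loristan, 2,880 kg, £693,792.00):
Code 8727.94.95 is under a tariff-rate quota (threshold 1,413 kg). In-quota: 1,413 kg at 7.5%; over-quota: 1,467 kg at 27%.
Pro-rata value split: in-quota = £693,792.00 × 1,413/2,880 = £340,391.70; over-quota = £693,792.00 − £340,391.70 = £353,400.30.
In-quota duty = £340,391.70 × 7.5% = £25,529.38. Over-quota duty = £353,400.30 × 27% = £95,418.08.
Line duty = £25,529.38 + £95,418.08 = £120,947.46.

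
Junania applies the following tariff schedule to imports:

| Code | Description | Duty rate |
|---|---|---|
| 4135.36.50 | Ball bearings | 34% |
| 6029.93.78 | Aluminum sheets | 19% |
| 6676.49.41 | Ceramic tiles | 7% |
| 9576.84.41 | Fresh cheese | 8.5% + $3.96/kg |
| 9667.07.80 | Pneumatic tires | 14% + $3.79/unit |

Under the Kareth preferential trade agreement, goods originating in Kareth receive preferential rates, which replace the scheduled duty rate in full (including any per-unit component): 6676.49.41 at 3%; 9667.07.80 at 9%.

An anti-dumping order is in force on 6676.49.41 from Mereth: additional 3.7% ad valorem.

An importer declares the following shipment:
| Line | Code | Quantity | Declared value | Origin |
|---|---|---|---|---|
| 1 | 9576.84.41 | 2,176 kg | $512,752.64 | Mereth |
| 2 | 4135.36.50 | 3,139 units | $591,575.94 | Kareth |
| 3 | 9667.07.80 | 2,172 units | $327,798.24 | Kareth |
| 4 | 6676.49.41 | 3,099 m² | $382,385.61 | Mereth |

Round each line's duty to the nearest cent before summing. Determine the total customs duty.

Line 1 (9576.84.41, Mereth, 2,176 kg, $512,752.64):
Base rate for 9576.84.41 is 8.5% + $3.96/kg.
Duty = $512,752.64 × 8.5% + 2,176 × $3.96 = $52,200.93.
Line 2 (4135.36.50, Kareth, 3,139 units, $591,575.94):
Base rate for 4135.36.50 is 34%.
Origin Kareth is the FTA partner but 4135.36.50 is not on the preference list; base rate stands.
Duty = $591,575.94 × 34% = $201,135.82.
Line 3 (9667.07.80, Kareth, 2,172 units, $327,798.24):
Base rate for 9667.07.80 is 14% + $3.79/unit.
Origin Kareth qualifies under the Junania–Kareth agreement and 9667.07.80 is covered: preferential rate 9% applies instead.
Duty = $327,798.24 × 9% = $29,501.84.
Line 4 (6676.49.41, Mereth, 3,099 m², $382,385.61):
Base rate for 6676.49.41 is 7%.
6676.49.41 has an FTA preferential rate, but origin Mereth is not Kareth; base rate stands.
Additional duty on 6676.49.41 from Mereth: +3.7%. Applied ad valorem rate: 7% + 3.7% = 10.7%.
Duty = $382,385.61 × 10.7% = $40,915.26.
Total = $52,200.93 + $201,135.82 + $29,501.84 + $40,915.26 = $323,753.85.

$323,753.85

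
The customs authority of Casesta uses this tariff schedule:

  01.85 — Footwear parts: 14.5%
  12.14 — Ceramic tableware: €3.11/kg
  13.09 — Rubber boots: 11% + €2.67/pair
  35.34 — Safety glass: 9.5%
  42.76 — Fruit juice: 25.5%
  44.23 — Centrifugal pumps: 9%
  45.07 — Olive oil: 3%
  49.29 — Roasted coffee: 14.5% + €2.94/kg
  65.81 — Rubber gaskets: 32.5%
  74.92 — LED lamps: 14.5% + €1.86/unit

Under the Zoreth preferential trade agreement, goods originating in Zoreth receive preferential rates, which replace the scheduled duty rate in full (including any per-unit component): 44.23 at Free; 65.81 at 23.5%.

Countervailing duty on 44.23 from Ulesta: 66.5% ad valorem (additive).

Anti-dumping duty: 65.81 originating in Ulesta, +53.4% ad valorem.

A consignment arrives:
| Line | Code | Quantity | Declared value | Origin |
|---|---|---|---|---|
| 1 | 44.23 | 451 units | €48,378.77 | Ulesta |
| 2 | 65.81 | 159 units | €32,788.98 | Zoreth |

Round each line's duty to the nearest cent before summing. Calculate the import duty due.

Line 1 (44.23, Ulesta, 451 units, €48,378.77):
Base rate for 44.23 is 9%.
44.23 has an FTA preferential rate, but origin Ulesta is not Zoreth; base rate stands.
Additional duty on 44.23 from Ulesta: +66.5%. Applied ad valorem rate: 9% + 66.5% = 75.5%.
Duty = €48,378.77 × 75.5% = €36,525.97.
Line 2 (65.81, Zoreth, 159 units, €32,788.98):
Base rate for 65.81 is 32.5%.
Origin Zoreth qualifies under the Casesta–Zoreth agreement and 65.81 is covered: preferential rate 23.5% applies instead.
The additional-duty order on 65.81 targets Ulesta, not Zoreth; it does not apply.
Duty = €32,788.98 × 23.5% = €7,705.41.
Total = €36,525.97 + €7,705.41 = €44,231.38.

€44,231.38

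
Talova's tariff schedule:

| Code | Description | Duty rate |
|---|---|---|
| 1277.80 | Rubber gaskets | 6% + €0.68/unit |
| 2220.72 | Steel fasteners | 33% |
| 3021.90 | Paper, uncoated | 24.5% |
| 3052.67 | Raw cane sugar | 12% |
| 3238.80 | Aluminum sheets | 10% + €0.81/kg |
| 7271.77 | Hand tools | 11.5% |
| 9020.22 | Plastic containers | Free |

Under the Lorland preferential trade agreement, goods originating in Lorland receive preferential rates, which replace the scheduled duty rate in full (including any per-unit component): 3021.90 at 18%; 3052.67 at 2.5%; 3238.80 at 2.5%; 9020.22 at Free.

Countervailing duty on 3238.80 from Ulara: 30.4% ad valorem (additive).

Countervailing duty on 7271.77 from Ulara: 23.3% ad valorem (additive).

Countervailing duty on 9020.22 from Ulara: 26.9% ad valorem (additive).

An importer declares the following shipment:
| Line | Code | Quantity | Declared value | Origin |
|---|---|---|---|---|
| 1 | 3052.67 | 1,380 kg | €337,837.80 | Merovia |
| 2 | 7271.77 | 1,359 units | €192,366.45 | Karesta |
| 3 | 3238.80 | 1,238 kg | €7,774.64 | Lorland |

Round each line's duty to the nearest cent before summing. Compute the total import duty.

€62,857.05

Line 1 (3052.67, Merovia, 1,380 kg, €337,837.80):
Base rate for 3052.67 is 12%.
3052.67 has an FTA preferential rate, but origin Merovia is not Lorland; base rate stands.
Duty = €337,837.80 × 12% = €40,540.54.
Line 2 (7271.77, Karesta, 1,359 units, €192,366.45):
Base rate for 7271.77 is 11.5%.
The additional-duty order on 7271.77 targets Ulara, not Karesta; it does not apply.
Duty = €192,366.45 × 11.5% = €22,122.14.
Line 3 (3238.80, Lorland, 1,238 kg, €7,774.64):
Base rate for 3238.80 is 10% + €0.81/kg.
Origin Lorland qualifies under the Talova–Lorland agreement and 3238.80 is covered: preferential rate 2.5% applies instead.
The additional-duty order on 3238.80 targets Ulara, not Lorland; it does not apply.
Duty = €7,774.64 × 2.5% = €194.37.
Total = €40,540.54 + €22,122.14 + €194.37 = €62,857.05.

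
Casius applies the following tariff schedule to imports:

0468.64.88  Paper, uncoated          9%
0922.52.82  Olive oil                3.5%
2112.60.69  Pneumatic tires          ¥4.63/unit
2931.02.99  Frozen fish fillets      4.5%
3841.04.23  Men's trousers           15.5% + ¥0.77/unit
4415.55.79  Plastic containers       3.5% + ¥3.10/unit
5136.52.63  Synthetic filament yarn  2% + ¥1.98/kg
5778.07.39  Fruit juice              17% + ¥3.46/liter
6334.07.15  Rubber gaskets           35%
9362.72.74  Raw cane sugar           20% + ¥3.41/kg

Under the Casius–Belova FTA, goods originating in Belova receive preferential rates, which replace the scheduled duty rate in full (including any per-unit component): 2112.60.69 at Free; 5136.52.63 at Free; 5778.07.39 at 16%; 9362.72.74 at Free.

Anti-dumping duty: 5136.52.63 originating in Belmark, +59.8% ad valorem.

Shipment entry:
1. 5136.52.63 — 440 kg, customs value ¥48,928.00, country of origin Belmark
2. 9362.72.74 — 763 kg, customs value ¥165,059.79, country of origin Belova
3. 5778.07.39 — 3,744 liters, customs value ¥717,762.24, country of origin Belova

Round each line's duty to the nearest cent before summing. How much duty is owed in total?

Line 1 (5136.52.63, Belmark, 440 kg, ¥48,928.00):
Base rate for 5136.52.63 is 2% + ¥1.98/kg.
5136.52.63 has an FTA preferential rate, but origin Belmark is not Belova; base rate stands.
Additional duty on 5136.52.63 from Belmark: +59.8%. Applied ad valorem rate: 2% + 59.8% = 61.8%.
Duty = ¥48,928.00 × 61.8% + 440 × ¥1.98 = ¥31,108.70.
Line 2 (9362.72.74, Belova, 763 kg, ¥165,059.79):
Base rate for 9362.72.74 is 20% + ¥3.41/kg.
Origin Belova qualifies under the Casius–Belova agreement and 9362.72.74 is covered: preferential rate Free applies instead.
Duty = ¥165,059.79 × 0% = ¥0.00.
Line 3 (5778.07.39, Belova, 3,744 liters, ¥717,762.24):
Base rate for 5778.07.39 is 17% + ¥3.46/liter.
Origin Belova qualifies under the Casius–Belova agreement and 5778.07.39 is covered: preferential rate 16% applies instead.
Duty = ¥717,762.24 × 16% = ¥114,841.96.
Total = ¥31,108.70 + ¥0.00 + ¥114,841.96 = ¥145,950.66.

¥145,950.66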